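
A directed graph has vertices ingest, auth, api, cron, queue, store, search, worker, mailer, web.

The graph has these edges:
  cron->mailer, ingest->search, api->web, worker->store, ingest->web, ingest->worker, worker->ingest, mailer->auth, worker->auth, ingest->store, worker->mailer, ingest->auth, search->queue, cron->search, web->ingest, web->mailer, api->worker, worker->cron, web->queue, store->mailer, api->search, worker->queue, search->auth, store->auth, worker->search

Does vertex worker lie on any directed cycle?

worker is on a cycle iff worker can reach itself via ≥1 edge.
worker → ingest → worker — yes.

Yes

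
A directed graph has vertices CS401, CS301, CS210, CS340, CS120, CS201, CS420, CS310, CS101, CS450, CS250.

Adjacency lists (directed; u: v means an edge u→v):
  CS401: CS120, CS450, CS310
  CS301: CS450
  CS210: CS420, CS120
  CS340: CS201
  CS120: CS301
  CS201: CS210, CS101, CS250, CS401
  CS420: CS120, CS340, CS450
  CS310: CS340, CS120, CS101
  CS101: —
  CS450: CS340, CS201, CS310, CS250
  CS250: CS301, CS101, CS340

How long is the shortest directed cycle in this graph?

3

For each vertex v, BFS finds the shortest path from v back to v.
The shortest such closed walk is CS450 → CS201 → CS401 → CS450, length 3.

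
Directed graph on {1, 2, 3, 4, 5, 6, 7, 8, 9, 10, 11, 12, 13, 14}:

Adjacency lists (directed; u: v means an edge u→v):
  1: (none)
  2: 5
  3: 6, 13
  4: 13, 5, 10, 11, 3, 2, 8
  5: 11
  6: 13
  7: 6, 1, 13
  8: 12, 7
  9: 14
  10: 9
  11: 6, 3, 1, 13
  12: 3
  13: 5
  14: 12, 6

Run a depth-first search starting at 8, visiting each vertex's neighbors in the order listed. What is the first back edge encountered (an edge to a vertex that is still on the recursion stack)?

DFS from 8 (visiting each vertex's neighbors in the order listed); mark gray on enter, black on exit:
8 gray
  12 gray
    3 gray
      6 gray
        13 gray
          5 gray
            11 gray
              11→6: 6 is gray → back edge
First back edge: 11 → 6.

11→6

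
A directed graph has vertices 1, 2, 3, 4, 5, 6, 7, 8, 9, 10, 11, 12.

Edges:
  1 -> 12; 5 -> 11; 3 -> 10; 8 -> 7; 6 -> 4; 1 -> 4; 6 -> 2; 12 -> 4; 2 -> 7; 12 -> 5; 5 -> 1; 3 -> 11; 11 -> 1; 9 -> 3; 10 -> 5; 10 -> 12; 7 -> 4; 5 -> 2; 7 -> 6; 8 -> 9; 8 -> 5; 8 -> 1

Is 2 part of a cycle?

2 is on a cycle iff 2 can reach itself via ≥1 edge.
2 → 7 → 6 → 2 — yes.

Yes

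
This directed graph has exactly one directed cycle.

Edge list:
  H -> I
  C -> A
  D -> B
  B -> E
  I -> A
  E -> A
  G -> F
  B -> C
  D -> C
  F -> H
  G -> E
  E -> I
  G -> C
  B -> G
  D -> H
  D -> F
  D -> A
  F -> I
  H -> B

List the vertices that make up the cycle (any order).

DFS with gray/black marking from B:
B gray
  E gray
    I gray
      A gray
      A black
    I black
    E→A: A black — skip
  E black
  G gray
    C gray
      C→A: A black — skip
    C black
    F gray
      F→I: I black — skip
      H gray
        H→B: B is gray → back edge
Back edge closes the cycle B → G → F → H → B; its vertices are {B, F, G, H}.

B, F, G, H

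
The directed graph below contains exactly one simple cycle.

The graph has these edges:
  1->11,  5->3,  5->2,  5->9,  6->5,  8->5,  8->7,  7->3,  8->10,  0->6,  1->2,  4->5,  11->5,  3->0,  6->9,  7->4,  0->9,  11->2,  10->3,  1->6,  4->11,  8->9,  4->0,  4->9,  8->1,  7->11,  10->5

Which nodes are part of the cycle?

DFS with gray/black marking from 3:
3 gray
  0 gray
    9 gray
    9 black
    6 gray
      6→9: 9 black — skip
      5 gray
        5→9: 9 black — skip
        2 gray
        2 black
        5→3: 3 is gray → back edge
Back edge closes the cycle 3 → 0 → 6 → 5 → 3; its vertices are {0, 3, 5, 6}.

0, 3, 5, 6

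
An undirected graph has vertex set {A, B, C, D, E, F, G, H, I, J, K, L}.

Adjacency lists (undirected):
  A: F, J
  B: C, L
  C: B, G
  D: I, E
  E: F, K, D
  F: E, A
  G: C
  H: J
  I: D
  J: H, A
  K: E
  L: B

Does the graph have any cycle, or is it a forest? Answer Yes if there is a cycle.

DFS, tracking each vertex's parent; an edge to a visited non-parent vertex closes a cycle.
Start from J:
visit J (parent –)
  visit H (parent J)
    H–J: parent, skip
  visit A (parent J)
    visit F (parent A)
      visit E (parent F)
        E–F: parent, skip
        visit K (parent E)
          K–E: parent, skip
        visit D (parent E)
          visit I (parent D)
            I–D: parent, skip
          D–E: parent, skip
      F–A: parent, skip
    A–J: parent, skip
visit B (parent –)
  visit C (parent B)
    C–B: parent, skip
    visit G (parent C)
      G–C: parent, skip
  visit L (parent B)
    L–B: parent, skip
No non-parent visited neighbor found — the graph is a forest.

No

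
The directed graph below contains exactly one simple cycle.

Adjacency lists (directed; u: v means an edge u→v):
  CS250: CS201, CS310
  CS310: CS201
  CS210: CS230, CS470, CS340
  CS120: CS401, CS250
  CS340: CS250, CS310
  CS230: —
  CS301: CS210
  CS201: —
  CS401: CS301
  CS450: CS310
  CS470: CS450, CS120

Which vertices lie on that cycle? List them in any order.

DFS with gray/black marking from CS210:
CS210 gray
  CS230 gray
  CS230 black
  CS470 gray
    CS450 gray
      CS310 gray
        CS201 gray
        CS201 black
      CS310 black
    CS450 black
    CS120 gray
      CS401 gray
        CS301 gray
          CS301→CS210: CS210 is gray → back edge
Back edge closes the cycle CS210 → CS470 → CS120 → CS401 → CS301 → CS210; its vertices are {CS120, CS210, CS301, CS401, CS470}.

CS120, CS210, CS301, CS401, CS470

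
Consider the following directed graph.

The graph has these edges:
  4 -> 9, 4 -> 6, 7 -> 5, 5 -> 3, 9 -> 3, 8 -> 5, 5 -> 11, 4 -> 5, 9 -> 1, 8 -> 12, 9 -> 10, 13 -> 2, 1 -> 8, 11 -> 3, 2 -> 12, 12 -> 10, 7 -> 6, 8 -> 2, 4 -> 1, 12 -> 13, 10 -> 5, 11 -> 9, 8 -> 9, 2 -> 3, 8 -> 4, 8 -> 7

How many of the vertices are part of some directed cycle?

A vertex is on a directed cycle iff it belongs to a strongly connected component of size ≥ 2 (or has a self-loop).
The vertices on cycles are {1, 2, 4, 5, 7, 8, 9, 10, 11, 12, 13} — 11 in total.

11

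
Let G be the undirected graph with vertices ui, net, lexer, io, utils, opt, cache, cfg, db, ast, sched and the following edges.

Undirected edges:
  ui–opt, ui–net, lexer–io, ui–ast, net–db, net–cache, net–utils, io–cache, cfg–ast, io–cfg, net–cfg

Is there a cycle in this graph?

Yes

DFS, tracking each vertex's parent; an edge to a visited non-parent vertex closes a cycle.
Start from ui:
visit ui (parent –)
  visit net (parent ui)
    visit db (parent net)
      db–net: parent, skip
    visit cache (parent net)
      visit io (parent cache)
        visit lexer (parent io)
          lexer–io: parent, skip
        visit cfg (parent io)
          cfg–net: net visited and ≠ parent → cycle
Cycle: net – cache – io – cfg – net.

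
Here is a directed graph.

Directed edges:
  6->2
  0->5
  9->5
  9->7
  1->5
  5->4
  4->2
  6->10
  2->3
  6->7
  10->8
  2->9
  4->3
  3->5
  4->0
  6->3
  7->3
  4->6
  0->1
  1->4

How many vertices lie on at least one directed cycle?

A vertex is on a directed cycle iff it belongs to a strongly connected component of size ≥ 2 (or has a self-loop).
The vertices on cycles are {0, 1, 2, 3, 4, 5, 6, 7, 9} — 9 in total.

9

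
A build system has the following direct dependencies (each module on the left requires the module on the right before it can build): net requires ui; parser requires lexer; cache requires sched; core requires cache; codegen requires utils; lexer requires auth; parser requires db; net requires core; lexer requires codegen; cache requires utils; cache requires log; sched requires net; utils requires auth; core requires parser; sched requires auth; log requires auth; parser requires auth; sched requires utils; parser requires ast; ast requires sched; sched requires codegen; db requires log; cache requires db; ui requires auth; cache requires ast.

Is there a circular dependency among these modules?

Yes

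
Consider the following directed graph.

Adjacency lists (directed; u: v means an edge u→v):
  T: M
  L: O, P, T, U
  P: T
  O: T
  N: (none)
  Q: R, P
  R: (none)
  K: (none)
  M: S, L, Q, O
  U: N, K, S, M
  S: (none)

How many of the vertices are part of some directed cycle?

A vertex is on a directed cycle iff it belongs to a strongly connected component of size ≥ 2 (or has a self-loop).
The vertices on cycles are {L, M, O, P, Q, T, U} — 7 in total.

7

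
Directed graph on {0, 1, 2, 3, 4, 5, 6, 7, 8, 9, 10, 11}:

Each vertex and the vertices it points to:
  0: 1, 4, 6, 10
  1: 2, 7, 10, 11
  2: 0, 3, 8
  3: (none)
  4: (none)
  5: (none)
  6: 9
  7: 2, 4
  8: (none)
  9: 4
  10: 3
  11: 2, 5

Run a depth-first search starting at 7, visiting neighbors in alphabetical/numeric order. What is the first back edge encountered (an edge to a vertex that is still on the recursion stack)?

1->2

DFS from 7 (visiting neighbors in alphabetical/numeric order); mark gray on enter, black on exit:
7 gray
  2 gray
    0 gray
      1 gray
        1→2: 2 is gray → back edge
First back edge: 1 → 2.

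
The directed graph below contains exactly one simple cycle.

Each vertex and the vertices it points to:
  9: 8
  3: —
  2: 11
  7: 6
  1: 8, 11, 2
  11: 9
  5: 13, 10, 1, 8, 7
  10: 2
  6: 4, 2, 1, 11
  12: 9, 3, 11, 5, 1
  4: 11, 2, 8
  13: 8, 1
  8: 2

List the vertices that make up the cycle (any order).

DFS with gray/black marking from 9:
9 gray
  8 gray
    2 gray
      11 gray
        11→9: 9 is gray → back edge
Back edge closes the cycle 9 → 8 → 2 → 11 → 9; its vertices are {2, 8, 9, 11}.

2, 8, 9, 11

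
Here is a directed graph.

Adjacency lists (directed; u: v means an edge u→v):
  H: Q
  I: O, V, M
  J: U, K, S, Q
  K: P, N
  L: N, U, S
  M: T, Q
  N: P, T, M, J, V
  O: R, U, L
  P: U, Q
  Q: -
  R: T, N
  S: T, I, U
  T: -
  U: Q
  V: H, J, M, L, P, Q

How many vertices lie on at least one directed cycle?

9

A vertex is on a directed cycle iff it belongs to a strongly connected component of size ≥ 2 (or has a self-loop).
The vertices on cycles are {I, J, K, L, N, O, R, S, V} — 9 in total.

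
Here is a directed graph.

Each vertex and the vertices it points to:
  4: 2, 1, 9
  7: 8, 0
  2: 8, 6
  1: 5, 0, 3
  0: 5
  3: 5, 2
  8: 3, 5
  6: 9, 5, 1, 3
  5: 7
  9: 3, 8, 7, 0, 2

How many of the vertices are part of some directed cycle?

9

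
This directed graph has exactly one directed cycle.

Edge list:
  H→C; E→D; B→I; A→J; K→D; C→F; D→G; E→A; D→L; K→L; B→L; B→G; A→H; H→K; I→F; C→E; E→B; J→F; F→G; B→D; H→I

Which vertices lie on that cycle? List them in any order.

A, C, E, H

DFS with gray/black marking from A:
A gray
  H gray
    C gray
      F gray
        G gray
        G black
      F black
      E gray
        B gray
          B→G: G black — skip
          D gray
            L gray
            L black
            D→G: G black — skip
          D black
          B→L: L black — skip
          I gray
            I→F: F black — skip
          I black
        B black
        E→A: A is gray → back edge
Back edge closes the cycle A → H → C → E → A; its vertices are {A, C, E, H}.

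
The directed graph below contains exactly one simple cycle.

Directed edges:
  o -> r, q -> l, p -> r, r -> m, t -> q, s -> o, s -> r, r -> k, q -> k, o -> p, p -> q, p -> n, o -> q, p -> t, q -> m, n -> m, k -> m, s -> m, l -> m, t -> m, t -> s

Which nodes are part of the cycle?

o, p, s, t

DFS with gray/black marking from o:
o gray
  r gray
    k gray
      m gray
      m black
    k black
    r→m: m black — skip
  r black
  p gray
    t gray
      q gray
        q→k: k black — skip
        l gray
          l→m: m black — skip
        l black
        q→m: m black — skip
      q black
      s gray
        s→o: o is gray → back edge
Back edge closes the cycle o → p → t → s → o; its vertices are {o, p, s, t}.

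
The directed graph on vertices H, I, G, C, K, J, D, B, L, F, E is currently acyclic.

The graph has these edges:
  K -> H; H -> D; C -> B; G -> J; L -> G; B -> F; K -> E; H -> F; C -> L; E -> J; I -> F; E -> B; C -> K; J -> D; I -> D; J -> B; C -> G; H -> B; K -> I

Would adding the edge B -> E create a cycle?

Yes

Adding B→E creates a cycle iff E can already reach B.
Path from E: E → B.
So E → … → B → E is a cycle.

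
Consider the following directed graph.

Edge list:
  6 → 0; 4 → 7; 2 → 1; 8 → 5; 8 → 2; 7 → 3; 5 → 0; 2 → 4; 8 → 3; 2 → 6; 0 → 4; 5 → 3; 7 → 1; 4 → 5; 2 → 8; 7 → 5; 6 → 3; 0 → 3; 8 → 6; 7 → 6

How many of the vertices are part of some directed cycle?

7

A vertex is on a directed cycle iff it belongs to a strongly connected component of size ≥ 2 (or has a self-loop).
The vertices on cycles are {0, 2, 4, 5, 6, 7, 8} — 7 in total.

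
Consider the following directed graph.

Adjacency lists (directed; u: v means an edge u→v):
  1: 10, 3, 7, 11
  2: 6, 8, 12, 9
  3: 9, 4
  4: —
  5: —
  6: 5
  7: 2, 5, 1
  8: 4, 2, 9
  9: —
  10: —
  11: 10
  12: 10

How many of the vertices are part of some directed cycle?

4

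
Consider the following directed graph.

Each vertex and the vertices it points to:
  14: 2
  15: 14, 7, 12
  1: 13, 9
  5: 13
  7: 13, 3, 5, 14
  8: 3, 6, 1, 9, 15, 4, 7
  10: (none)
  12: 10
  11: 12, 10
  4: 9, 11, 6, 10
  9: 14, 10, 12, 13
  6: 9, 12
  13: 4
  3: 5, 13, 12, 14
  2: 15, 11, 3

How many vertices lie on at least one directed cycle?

10

A vertex is on a directed cycle iff it belongs to a strongly connected component of size ≥ 2 (or has a self-loop).
The vertices on cycles are {2, 3, 4, 5, 6, 7, 9, 13, 14, 15} — 10 in total.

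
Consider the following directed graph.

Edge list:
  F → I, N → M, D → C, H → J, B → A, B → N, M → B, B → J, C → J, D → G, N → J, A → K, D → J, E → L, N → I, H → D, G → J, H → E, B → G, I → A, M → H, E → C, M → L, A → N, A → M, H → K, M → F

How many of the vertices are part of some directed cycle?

6

A vertex is on a directed cycle iff it belongs to a strongly connected component of size ≥ 2 (or has a self-loop).
The vertices on cycles are {A, B, F, I, M, N} — 6 in total.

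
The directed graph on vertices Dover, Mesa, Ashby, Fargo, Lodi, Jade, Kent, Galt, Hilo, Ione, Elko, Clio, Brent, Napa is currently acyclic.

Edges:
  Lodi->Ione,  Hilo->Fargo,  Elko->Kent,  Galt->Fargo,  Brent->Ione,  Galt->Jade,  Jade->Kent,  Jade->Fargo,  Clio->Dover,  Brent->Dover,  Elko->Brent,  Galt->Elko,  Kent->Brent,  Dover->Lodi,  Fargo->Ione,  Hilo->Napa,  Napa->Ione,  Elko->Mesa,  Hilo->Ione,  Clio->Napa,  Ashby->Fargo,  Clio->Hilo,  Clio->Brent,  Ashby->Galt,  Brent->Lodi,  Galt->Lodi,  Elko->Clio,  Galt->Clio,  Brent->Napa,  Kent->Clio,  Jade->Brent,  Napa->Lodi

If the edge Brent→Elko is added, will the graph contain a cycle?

Adding Brent→Elko creates a cycle iff Elko can already reach Brent.
Path from Elko: Elko → Brent.
So Elko → … → Brent → Elko is a cycle.

Yes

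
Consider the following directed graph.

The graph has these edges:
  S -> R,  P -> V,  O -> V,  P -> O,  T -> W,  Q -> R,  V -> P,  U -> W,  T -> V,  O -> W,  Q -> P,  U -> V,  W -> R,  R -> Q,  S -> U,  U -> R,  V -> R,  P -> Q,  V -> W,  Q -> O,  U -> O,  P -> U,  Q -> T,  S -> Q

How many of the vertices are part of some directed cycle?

8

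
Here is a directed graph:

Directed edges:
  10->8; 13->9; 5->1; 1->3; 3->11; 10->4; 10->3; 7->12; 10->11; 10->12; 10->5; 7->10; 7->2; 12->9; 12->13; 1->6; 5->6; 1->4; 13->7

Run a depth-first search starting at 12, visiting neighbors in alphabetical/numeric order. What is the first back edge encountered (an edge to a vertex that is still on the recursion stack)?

DFS from 12 (visiting neighbors in alphabetical/numeric order); mark gray on enter, black on exit:
12 gray
  9 gray
  9 black
  13 gray
    7 gray
      2 gray
      2 black
      10 gray
        3 gray
          11 gray
          11 black
        3 black
        4 gray
        4 black
        5 gray
          1 gray
            1→3: 3 black — skip
            1→4: 4 black — skip
            6 gray
            6 black
          1 black
          5→6: 6 black — skip
        5 black
        8 gray
        8 black
        10→11: 11 black — skip
        10→12: 12 is gray → back edge
First back edge: 10 → 12.

10->12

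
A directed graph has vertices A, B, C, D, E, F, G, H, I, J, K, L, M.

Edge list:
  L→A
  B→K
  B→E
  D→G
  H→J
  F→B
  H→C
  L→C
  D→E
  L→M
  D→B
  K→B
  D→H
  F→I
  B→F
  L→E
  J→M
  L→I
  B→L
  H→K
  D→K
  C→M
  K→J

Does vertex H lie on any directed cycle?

No

H lies on a cycle iff there is a path from H back to itself.
Exploring from H, it never reaches itself; equivalently, its strongly connected component is a singleton.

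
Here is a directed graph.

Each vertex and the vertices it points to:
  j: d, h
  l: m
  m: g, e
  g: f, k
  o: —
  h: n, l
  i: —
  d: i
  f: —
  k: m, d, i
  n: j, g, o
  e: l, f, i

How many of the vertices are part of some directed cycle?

A vertex is on a directed cycle iff it belongs to a strongly connected component of size ≥ 2 (or has a self-loop).
The vertices on cycles are {e, g, h, j, k, l, m, n} — 8 in total.

8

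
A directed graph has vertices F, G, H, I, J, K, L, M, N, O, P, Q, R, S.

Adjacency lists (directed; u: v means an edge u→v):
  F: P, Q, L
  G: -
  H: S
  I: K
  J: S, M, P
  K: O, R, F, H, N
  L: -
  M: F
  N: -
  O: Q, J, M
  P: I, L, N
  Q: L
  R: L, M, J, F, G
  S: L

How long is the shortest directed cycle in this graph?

4

For each vertex v, BFS finds the shortest path from v back to v.
The shortest such closed walk is K → F → P → I → K, length 4.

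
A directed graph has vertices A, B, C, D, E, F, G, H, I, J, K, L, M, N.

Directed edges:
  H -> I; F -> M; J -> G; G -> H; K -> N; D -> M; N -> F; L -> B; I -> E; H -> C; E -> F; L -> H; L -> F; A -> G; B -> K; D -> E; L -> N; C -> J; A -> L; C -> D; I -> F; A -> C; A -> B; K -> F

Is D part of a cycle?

No

D lies on a cycle iff there is a path from D back to itself.
Exploring from D, it never reaches itself; equivalently, its strongly connected component is a singleton.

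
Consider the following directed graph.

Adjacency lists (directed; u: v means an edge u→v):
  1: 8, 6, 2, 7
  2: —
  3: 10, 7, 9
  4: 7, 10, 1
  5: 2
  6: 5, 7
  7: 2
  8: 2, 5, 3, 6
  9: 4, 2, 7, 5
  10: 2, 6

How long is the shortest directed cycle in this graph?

For each vertex v, BFS finds the shortest path from v back to v.
The shortest such closed walk is 3 → 9 → 4 → 1 → 8 → 3, length 5.

5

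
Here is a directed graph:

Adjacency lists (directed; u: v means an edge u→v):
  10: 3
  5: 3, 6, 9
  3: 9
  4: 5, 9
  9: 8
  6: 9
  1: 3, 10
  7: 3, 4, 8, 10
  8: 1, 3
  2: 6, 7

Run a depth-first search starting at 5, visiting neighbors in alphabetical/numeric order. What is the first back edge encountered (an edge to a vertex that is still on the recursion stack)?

DFS from 5 (visiting neighbors in alphabetical/numeric order); mark gray on enter, black on exit:
5 gray
  3 gray
    9 gray
      8 gray
        1 gray
          1→3: 3 is gray → back edge
First back edge: 1 → 3.

1->3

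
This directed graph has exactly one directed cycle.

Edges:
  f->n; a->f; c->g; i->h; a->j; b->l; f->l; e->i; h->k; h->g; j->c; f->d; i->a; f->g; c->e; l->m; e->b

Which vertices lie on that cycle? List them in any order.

a, c, e, i, j

DFS with gray/black marking from e:
e gray
  b gray
    l gray
      m gray
      m black
    l black
  b black
  i gray
    h gray
      k gray
      k black
      g gray
      g black
    h black
    a gray
      f gray
        n gray
        n black
        f→g: g black — skip
        d gray
        d black
        f→l: l black — skip
      f black
      j gray
        c gray
          c→g: g black — skip
          c→e: e is gray → back edge
Back edge closes the cycle e → i → a → j → c → e; its vertices are {a, c, e, i, j}.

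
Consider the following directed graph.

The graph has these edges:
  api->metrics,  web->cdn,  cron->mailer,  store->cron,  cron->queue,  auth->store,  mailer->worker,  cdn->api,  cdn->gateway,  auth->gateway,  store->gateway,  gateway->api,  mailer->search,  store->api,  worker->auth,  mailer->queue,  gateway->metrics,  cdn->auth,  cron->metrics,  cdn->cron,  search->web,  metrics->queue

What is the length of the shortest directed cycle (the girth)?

5

For each vertex v, BFS finds the shortest path from v back to v.
The shortest such closed walk is mailer → search → web → cdn → cron → mailer, length 5.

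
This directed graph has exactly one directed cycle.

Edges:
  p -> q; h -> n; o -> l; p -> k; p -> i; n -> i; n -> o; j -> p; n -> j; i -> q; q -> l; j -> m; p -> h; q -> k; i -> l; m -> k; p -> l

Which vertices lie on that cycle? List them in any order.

h, j, n, p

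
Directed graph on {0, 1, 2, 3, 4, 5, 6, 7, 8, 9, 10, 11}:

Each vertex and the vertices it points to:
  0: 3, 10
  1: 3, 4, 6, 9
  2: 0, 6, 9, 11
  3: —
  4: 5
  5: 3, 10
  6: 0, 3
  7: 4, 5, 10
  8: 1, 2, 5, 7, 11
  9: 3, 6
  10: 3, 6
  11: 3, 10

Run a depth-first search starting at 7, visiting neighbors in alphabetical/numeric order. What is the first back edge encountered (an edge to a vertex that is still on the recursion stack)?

0→10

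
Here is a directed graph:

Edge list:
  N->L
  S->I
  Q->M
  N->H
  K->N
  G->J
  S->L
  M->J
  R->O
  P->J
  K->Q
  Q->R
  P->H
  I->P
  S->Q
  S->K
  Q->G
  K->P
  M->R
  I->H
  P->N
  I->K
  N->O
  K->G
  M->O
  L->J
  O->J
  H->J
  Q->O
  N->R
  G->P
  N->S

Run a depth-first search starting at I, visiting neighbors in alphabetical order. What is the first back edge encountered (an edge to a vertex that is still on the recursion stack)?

DFS from I (visiting neighbors in alphabetical order); mark gray on enter, black on exit:
I gray
  H gray
    J gray
    J black
  H black
  K gray
    G gray
      G→J: J black — skip
      P gray
        P→H: H black — skip
        P→J: J black — skip
        N gray
          N→H: H black — skip
          L gray
            L→J: J black — skip
          L black
          O gray
            O→J: J black — skip
          O black
          R gray
            R→O: O black — skip
          R black
          S gray
            S→I: I is gray → back edge
First back edge: S → I.

S→I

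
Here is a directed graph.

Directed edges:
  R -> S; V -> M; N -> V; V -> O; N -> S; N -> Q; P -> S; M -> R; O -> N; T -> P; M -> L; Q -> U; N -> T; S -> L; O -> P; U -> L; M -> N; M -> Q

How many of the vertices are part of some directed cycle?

A vertex is on a directed cycle iff it belongs to a strongly connected component of size ≥ 2 (or has a self-loop).
The vertices on cycles are {M, N, O, V} — 4 in total.

4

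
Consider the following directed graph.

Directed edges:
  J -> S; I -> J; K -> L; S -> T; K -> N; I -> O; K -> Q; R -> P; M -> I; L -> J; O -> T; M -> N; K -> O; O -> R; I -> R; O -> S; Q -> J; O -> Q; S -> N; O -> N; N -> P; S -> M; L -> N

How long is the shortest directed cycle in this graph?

4

For each vertex v, BFS finds the shortest path from v back to v.
The shortest such closed walk is O → S → M → I → O, length 4.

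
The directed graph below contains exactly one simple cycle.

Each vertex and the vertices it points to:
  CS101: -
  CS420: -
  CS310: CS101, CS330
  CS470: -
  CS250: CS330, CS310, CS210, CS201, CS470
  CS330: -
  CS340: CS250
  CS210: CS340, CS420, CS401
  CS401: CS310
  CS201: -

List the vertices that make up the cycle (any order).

CS210, CS250, CS340

DFS with gray/black marking from CS340:
CS340 gray
  CS250 gray
    CS330 gray
    CS330 black
    CS310 gray
      CS101 gray
      CS101 black
      CS310→CS330: CS330 black — skip
    CS310 black
    CS210 gray
      CS210→CS340: CS340 is gray → back edge
Back edge closes the cycle CS340 → CS250 → CS210 → CS340; its vertices are {CS210, CS250, CS340}.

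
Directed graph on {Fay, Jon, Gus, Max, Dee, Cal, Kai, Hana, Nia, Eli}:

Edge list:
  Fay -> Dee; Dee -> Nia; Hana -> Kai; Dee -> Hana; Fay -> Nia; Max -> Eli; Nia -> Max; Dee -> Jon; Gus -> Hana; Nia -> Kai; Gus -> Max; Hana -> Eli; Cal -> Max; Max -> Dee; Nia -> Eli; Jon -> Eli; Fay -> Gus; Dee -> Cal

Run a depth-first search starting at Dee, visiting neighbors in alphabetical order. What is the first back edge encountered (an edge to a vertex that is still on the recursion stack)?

Max→Dee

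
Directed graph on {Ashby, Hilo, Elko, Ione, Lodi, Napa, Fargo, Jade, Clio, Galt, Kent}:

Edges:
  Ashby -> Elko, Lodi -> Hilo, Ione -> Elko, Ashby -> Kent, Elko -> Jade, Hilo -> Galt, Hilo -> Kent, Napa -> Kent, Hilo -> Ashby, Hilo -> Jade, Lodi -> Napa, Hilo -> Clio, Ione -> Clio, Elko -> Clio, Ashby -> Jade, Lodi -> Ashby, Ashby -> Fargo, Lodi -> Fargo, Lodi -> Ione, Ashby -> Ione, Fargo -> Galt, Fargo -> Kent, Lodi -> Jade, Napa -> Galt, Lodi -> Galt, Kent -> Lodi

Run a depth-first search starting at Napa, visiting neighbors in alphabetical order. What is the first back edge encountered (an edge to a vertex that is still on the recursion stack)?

DFS from Napa (visiting neighbors in alphabetical order); mark gray on enter, black on exit:
Napa gray
  Galt gray
  Galt black
  Kent gray
    Lodi gray
      Ashby gray
        Elko gray
          Clio gray
          Clio black
          Jade gray
          Jade black
        Elko black
        Fargo gray
          Fargo→Galt: Galt black — skip
          Fargo→Kent: Kent is gray → back edge
First back edge: Fargo → Kent.

Fargo->Kent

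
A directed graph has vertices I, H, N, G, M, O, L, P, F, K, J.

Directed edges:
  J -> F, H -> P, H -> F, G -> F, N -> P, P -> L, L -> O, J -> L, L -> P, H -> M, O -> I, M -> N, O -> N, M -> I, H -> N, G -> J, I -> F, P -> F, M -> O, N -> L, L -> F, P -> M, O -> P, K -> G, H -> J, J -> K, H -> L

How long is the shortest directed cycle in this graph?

For each vertex v, BFS finds the shortest path from v back to v.
The shortest such closed walk is L → P → L, length 2.

2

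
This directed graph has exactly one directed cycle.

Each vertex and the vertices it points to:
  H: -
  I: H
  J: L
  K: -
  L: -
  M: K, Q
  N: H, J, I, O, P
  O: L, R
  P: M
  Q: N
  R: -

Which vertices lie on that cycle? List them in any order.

M, N, P, Q

DFS with gray/black marking from N:
N gray
  H gray
  H black
  J gray
    L gray
    L black
  J black
  I gray
    I→H: H black — skip
  I black
  O gray
    O→L: L black — skip
    R gray
    R black
  O black
  P gray
    M gray
      K gray
      K black
      Q gray
        Q→N: N is gray → back edge
Back edge closes the cycle N → P → M → Q → N; its vertices are {M, N, P, Q}.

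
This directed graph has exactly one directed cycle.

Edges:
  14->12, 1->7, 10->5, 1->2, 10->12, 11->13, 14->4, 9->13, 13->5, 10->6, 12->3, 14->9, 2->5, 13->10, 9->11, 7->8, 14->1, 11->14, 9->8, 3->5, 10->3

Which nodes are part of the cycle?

9, 11, 14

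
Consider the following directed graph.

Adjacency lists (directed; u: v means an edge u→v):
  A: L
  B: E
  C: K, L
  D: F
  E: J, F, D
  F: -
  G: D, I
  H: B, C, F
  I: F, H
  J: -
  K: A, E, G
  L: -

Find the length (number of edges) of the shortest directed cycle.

For each vertex v, BFS finds the shortest path from v back to v.
The shortest such closed walk is H → C → K → G → I → H, length 5.

5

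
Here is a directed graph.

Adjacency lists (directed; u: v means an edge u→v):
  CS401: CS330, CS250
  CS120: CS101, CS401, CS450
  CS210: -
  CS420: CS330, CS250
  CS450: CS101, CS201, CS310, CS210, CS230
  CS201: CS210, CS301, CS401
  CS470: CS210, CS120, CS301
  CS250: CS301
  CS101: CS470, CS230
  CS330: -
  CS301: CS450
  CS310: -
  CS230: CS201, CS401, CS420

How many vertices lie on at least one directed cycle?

10

A vertex is on a directed cycle iff it belongs to a strongly connected component of size ≥ 2 (or has a self-loop).
The vertices on cycles are {CS101, CS120, CS201, CS230, CS250, CS301, CS401, CS420, CS450, CS470} — 10 in total.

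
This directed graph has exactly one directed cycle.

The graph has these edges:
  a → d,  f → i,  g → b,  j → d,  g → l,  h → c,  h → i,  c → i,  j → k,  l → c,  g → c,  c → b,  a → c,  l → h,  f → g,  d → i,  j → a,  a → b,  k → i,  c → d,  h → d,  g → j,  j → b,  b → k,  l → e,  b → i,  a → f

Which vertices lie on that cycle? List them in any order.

DFS with gray/black marking from g:
g gray
  c gray
    i gray
    i black
    b gray
      b→i: i black — skip
      k gray
        k→i: i black — skip
      k black
    b black
    d gray
      d→i: i black — skip
    d black
  c black
  l gray
    l→c: c black — skip
    h gray
      h→d: d black — skip
      h→c: c black — skip
      h→i: i black — skip
    h black
    e gray
    e black
  l black
  g→b: b black — skip
  j gray
    j→d: d black — skip
    j→k: k black — skip
    a gray
      a→d: d black — skip
      f gray
        f→i: i black — skip
        f→g: g is gray → back edge
Back edge closes the cycle g → j → a → f → g; its vertices are {a, f, g, j}.

a, f, g, j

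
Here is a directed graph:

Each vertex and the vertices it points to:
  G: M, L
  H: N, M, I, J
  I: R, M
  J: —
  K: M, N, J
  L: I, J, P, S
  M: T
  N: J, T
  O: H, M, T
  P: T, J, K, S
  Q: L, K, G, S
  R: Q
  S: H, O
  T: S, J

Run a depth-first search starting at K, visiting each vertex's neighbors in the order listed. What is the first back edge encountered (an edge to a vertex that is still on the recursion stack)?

DFS from K (visiting each vertex's neighbors in the order listed); mark gray on enter, black on exit:
K gray
  M gray
    T gray
      S gray
        H gray
          N gray
            J gray
            J black
            N→T: T is gray → back edge
First back edge: N → T.

N→T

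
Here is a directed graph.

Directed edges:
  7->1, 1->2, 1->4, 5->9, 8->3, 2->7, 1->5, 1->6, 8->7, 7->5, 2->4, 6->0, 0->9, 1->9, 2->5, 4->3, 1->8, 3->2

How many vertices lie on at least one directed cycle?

6

A vertex is on a directed cycle iff it belongs to a strongly connected component of size ≥ 2 (or has a self-loop).
The vertices on cycles are {1, 2, 3, 4, 7, 8} — 6 in total.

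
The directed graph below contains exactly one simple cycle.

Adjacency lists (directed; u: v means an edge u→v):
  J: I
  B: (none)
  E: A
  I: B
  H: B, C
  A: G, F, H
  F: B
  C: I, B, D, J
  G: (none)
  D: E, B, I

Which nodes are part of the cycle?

A, C, D, E, H

DFS with gray/black marking from A:
A gray
  G gray
  G black
  F gray
    B gray
    B black
  F black
  H gray
    H→B: B black — skip
    C gray
      I gray
        I→B: B black — skip
      I black
      C→B: B black — skip
      D gray
        E gray
          E→A: A is gray → back edge
Back edge closes the cycle A → H → C → D → E → A; its vertices are {A, C, D, E, H}.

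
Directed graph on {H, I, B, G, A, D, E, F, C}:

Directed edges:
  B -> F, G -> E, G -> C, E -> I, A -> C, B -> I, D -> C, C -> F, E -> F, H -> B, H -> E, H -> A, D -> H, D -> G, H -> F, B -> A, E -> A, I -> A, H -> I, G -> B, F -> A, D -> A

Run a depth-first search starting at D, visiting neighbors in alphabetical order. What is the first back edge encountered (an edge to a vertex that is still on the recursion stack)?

F→A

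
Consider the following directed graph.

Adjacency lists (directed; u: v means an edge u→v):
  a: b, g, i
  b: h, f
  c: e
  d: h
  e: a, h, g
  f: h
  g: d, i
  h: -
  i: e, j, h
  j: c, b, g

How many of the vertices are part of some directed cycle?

A vertex is on a directed cycle iff it belongs to a strongly connected component of size ≥ 2 (or has a self-loop).
The vertices on cycles are {a, c, e, g, i, j} — 6 in total.

6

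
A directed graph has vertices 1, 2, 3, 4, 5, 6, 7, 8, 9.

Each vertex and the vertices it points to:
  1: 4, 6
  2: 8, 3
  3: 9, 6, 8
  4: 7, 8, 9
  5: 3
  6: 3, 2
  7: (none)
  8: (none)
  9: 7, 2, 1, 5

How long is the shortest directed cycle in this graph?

For each vertex v, BFS finds the shortest path from v back to v.
The shortest such closed walk is 6 → 3 → 6, length 2.

2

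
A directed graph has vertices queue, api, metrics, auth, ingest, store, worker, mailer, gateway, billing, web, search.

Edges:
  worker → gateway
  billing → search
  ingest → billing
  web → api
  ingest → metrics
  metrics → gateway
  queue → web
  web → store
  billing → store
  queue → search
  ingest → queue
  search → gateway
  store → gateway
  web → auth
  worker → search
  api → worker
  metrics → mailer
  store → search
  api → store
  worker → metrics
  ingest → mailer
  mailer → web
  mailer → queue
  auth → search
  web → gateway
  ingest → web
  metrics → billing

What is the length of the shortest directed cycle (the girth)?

5

For each vertex v, BFS finds the shortest path from v back to v.
The shortest such closed walk is metrics → mailer → web → api → worker → metrics, length 5.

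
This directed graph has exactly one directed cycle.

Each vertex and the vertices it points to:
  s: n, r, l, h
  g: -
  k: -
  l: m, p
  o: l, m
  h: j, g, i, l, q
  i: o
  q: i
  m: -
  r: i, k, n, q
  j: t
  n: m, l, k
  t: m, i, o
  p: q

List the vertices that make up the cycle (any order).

i, l, o, p, q

DFS with gray/black marking from l:
l gray
  m gray
  m black
  p gray
    q gray
      i gray
        o gray
          o→l: l is gray → back edge
Back edge closes the cycle l → p → q → i → o → l; its vertices are {i, l, o, p, q}.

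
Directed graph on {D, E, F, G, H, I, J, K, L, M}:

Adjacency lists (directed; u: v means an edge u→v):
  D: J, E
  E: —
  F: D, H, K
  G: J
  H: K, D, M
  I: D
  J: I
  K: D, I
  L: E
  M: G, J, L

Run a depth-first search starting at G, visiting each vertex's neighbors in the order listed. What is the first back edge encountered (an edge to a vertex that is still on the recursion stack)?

DFS from G (visiting each vertex's neighbors in the order listed); mark gray on enter, black on exit:
G gray
  J gray
    I gray
      D gray
        D→J: J is gray → back edge
First back edge: D → J.

D→J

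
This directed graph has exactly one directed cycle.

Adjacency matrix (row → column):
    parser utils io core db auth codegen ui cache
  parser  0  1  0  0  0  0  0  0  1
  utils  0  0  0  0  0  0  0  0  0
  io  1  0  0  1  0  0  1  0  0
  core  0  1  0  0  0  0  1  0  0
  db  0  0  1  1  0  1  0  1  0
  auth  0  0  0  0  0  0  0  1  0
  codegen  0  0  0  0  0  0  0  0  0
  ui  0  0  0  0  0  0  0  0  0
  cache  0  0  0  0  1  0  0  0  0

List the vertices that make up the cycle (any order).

DFS with gray/black marking from db:
db gray
  ui gray
  ui black
  auth gray
    auth→ui: ui black — skip
  auth black
  io gray
    parser gray
      utils gray
      utils black
      cache gray
        cache→db: db is gray → back edge
Back edge closes the cycle db → io → parser → cache → db; its vertices are {db, io, cache, parser}.

db, io, cache, parser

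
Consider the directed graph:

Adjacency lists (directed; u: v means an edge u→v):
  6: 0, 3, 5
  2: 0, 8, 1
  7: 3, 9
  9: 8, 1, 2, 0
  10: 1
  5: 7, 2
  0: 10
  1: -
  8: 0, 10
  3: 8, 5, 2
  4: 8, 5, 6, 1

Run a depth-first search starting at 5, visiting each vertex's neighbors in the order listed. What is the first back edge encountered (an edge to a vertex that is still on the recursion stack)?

3->5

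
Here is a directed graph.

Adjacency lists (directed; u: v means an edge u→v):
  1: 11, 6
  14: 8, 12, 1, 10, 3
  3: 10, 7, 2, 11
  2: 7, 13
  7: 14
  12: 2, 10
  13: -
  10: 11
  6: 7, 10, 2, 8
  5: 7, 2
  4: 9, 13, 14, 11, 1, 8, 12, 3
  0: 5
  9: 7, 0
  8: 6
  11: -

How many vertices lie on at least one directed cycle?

8

A vertex is on a directed cycle iff it belongs to a strongly connected component of size ≥ 2 (or has a self-loop).
The vertices on cycles are {1, 2, 3, 6, 7, 8, 12, 14} — 8 in total.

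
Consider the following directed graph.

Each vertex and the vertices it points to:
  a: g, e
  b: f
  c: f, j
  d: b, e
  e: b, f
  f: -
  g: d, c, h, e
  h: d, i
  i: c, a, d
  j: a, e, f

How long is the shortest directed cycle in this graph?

4

For each vertex v, BFS finds the shortest path from v back to v.
The shortest such closed walk is a → g → h → i → a, length 4.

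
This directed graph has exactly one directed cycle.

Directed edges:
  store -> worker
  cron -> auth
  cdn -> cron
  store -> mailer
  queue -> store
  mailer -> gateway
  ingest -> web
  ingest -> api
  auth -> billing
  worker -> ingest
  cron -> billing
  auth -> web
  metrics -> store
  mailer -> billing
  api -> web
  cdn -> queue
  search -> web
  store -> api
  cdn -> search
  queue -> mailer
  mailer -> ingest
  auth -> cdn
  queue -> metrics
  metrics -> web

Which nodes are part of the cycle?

DFS with gray/black marking from cdn:
cdn gray
  cron gray
    billing gray
    billing black
    auth gray
      auth→billing: billing black — skip
      auth→cdn: cdn is gray → back edge
Back edge closes the cycle cdn → cron → auth → cdn; its vertices are {cdn, auth, cron}.

cdn, auth, cron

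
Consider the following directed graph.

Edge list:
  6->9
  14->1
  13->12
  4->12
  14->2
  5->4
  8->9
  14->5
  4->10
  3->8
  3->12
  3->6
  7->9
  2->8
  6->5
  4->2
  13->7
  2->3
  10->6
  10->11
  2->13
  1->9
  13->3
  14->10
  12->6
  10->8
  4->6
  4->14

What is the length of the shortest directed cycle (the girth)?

For each vertex v, BFS finds the shortest path from v back to v.
The shortest such closed walk is 14 → 5 → 4 → 14, length 3.

3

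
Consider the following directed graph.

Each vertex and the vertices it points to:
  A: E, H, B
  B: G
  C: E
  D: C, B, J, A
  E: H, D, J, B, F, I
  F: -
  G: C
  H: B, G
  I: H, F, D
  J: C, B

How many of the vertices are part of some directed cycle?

9

A vertex is on a directed cycle iff it belongs to a strongly connected component of size ≥ 2 (or has a self-loop).
The vertices on cycles are {A, B, C, D, E, G, H, I, J} — 9 in total.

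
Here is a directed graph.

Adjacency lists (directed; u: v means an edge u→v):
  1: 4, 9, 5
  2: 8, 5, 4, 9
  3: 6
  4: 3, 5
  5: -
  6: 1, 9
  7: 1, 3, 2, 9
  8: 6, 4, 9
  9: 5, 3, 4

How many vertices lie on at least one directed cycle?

A vertex is on a directed cycle iff it belongs to a strongly connected component of size ≥ 2 (or has a self-loop).
The vertices on cycles are {1, 3, 4, 6, 9} — 5 in total.

5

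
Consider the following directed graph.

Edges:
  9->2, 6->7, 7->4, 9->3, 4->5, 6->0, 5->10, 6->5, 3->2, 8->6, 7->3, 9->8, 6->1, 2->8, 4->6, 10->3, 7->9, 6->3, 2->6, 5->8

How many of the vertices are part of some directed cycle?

A vertex is on a directed cycle iff it belongs to a strongly connected component of size ≥ 2 (or has a self-loop).
The vertices on cycles are {2, 3, 4, 5, 6, 7, 8, 9, 10} — 9 in total.

9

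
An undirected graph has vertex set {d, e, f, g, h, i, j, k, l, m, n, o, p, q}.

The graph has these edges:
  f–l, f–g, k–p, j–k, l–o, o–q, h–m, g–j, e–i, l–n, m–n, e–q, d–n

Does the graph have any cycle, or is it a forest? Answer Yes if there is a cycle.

DFS, tracking each vertex's parent; an edge to a visited non-parent vertex closes a cycle.
Start from n:
visit n (parent –)
  visit m (parent n)
    visit h (parent m)
      h–m: parent, skip
    m–n: parent, skip
  visit d (parent n)
    d–n: parent, skip
  visit l (parent n)
    l–n: parent, skip
    visit o (parent l)
      o–l: parent, skip
      visit q (parent o)
        q–o: parent, skip
        visit e (parent q)
          visit i (parent e)
            i–e: parent, skip
          e–q: parent, skip
    visit f (parent l)
      visit g (parent f)
        visit j (parent g)
          j–g: parent, skip
          visit k (parent j)
            visit p (parent k)
              p–k: parent, skip
            k–j: parent, skip
        g–f: parent, skip
      f–l: parent, skip
No non-parent visited neighbor found — the graph is a forest.

No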